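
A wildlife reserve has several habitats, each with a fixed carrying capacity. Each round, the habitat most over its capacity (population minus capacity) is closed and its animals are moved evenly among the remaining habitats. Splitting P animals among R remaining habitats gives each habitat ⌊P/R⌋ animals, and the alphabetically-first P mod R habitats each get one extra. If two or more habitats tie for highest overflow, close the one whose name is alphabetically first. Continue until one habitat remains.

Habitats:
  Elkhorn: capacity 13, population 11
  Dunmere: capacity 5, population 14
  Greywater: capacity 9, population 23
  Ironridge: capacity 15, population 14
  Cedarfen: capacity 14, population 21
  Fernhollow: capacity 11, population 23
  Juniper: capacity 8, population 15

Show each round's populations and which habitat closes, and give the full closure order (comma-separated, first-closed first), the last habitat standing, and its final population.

Round 1: Cedarfen=21 Dunmere=14 Elkhorn=11 Fernhollow=23 Greywater=23 Ironridge=14 Juniper=15 → close Greywater (overflow 14)
  23÷6 = 3 each, +1 to first 5
Round 2: Cedarfen=25 Dunmere=18 Elkhorn=15 Fernhollow=27 Ironridge=18 Juniper=18 → close Fernhollow (overflow 16)
  27÷5 = 5 each, +1 to first 2
Round 3: Cedarfen=31 Dunmere=24 Elkhorn=20 Ironridge=23 Juniper=23 → close Dunmere (overflow 19)
  24÷4 = 6 each, +1 to first 0
Round 4: Cedarfen=37 Elkhorn=26 Ironridge=29 Juniper=29 → close Cedarfen (overflow 23)
  37÷3 = 12 each, +1 to first 1
Round 5: Elkhorn=39 Ironridge=41 Juniper=41 → close Juniper (overflow 33)
  41÷2 = 20 each, +1 to first 1
Round 6: Elkhorn=60 Ironridge=61 → close Elkhorn (overflow 47)
  60÷1 = 60 each, +1 to first 0

Closure order: Greywater, Fernhollow, Dunmere, Cedarfen, Juniper, Elkhorn
Last habitat: Ironridge with 121 animals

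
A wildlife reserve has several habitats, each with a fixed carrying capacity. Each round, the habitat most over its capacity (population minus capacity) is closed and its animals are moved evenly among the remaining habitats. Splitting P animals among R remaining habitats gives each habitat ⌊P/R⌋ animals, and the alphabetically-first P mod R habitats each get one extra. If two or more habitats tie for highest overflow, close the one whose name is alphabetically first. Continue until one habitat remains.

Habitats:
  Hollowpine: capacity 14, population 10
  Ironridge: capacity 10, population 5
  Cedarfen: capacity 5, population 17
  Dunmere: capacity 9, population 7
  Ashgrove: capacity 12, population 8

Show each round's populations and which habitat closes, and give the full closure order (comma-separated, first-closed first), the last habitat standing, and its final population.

Round 1: Ashgrove=8 Cedarfen=17 Dunmere=7 Hollowpine=10 Ironridge=5 → close Cedarfen (overflow 12)
  17÷4 = 4 each, +1 to first 1
Round 2: Ashgrove=13 Dunmere=11 Hollowpine=14 Ironridge=9 → close Dunmere (overflow 2)
  11÷3 = 3 each, +1 to first 2
Round 3: Ashgrove=17 Hollowpine=18 Ironridge=12 → close Ashgrove (overflow 5)
  17÷2 = 8 each, +1 to first 1
Round 4: Hollowpine=27 Ironridge=20 → close Hollowpine (overflow 13)
  27÷1 = 27 each, +1 to first 0

Closure order: Cedarfen, Dunmere, Ashgrove, Hollowpine
Last habitat: Ironridge with 47 animals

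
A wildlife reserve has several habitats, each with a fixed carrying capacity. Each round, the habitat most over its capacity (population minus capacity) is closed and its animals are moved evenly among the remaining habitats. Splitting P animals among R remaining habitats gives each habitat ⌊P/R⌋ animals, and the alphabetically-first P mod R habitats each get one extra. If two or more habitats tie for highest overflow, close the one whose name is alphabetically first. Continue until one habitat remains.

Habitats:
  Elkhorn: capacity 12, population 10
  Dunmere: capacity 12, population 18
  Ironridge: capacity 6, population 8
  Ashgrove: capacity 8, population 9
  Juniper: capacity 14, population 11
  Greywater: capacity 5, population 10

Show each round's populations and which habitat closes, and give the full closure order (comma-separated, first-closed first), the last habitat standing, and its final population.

Round 1: Ashgrove=9 Dunmere=18 Elkhorn=10 Greywater=10 Ironridge=8 Juniper=11 → close Dunmere (overflow 6)
  18÷5 = 3 each, +1 to first 3
Round 2: Ashgrove=13 Elkhorn=14 Greywater=14 Ironridge=11 Juniper=14 → close Greywater (overflow 9)
  14÷4 = 3 each, +1 to first 2
Round 3: Ashgrove=17 Elkhorn=18 Ironridge=14 Juniper=17 → close Ashgrove (overflow 9)
  17÷3 = 5 each, +1 to first 2
Round 4: Elkhorn=24 Ironridge=20 Juniper=22 → close Ironridge (overflow 14)
  20÷2 = 10 each, +1 to first 0
Round 5: Elkhorn=34 Juniper=32 → close Elkhorn (overflow 22)
  34÷1 = 34 each, +1 to first 0

Closure order: Dunmere, Greywater, Ashgrove, Ironridge, Elkhorn
Last habitat: Juniper with 66 animals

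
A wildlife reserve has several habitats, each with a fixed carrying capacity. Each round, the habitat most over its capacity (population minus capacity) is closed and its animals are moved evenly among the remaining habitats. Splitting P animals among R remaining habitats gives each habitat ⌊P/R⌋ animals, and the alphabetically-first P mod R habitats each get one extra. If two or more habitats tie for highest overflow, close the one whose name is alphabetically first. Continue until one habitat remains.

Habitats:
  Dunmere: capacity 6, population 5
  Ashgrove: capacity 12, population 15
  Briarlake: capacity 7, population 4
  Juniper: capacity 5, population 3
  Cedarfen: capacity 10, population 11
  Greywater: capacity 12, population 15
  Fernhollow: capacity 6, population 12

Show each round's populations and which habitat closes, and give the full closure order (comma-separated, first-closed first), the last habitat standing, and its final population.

Round 1: Ashgrove=15 Briarlake=4 Cedarfen=11 Dunmere=5 Fernhollow=12 Greywater=15 Juniper=3 → close Fernhollow (overflow 6)
  12÷6 = 2 each, +1 to first 0
Round 2: Ashgrove=17 Briarlake=6 Cedarfen=13 Dunmere=7 Greywater=17 Juniper=5 → close Ashgrove (overflow 5)
  17÷5 = 3 each, +1 to first 2
Round 3: Briarlake=10 Cedarfen=17 Dunmere=10 Greywater=20 Juniper=8 → close Greywater (overflow 8)
  20÷4 = 5 each, +1 to first 0
Round 4: Briarlake=15 Cedarfen=22 Dunmere=15 Juniper=13 → close Cedarfen (overflow 12)
  22÷3 = 7 each, +1 to first 1
Round 5: Briarlake=23 Dunmere=22 Juniper=20 → close Briarlake (overflow 16)
  23÷2 = 11 each, +1 to first 1
Round 6: Dunmere=34 Juniper=31 → close Dunmere (overflow 28)
  34÷1 = 34 each, +1 to first 0

Closure order: Fernhollow, Ashgrove, Greywater, Cedarfen, Briarlake, Dunmere
Last habitat: Juniper with 65 animals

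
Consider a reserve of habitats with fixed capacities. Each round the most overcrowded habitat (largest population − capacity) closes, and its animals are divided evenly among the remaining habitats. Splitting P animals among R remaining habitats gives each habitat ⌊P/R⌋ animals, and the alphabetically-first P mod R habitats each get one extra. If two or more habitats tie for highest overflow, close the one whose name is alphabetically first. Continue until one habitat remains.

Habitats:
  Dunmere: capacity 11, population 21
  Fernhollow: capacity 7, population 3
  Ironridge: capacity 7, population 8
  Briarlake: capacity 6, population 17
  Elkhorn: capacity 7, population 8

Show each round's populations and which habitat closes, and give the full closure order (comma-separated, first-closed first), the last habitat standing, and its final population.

Closure order: Briarlake, Dunmere, Elkhorn, Ironridge
Last habitat: Fernhollow with 57 animals

Round 1: Briarlake=17 Dunmere=21 Elkhorn=8 Fernhollow=3 Ironridge=8 → close Briarlake (overflow 11)
  17÷4 = 4 each, +1 to first 1
Round 2: Dunmere=26 Elkhorn=12 Fernhollow=7 Ironridge=12 → close Dunmere (overflow 15)
  26÷3 = 8 each, +1 to first 2
Round 3: Elkhorn=21 Fernhollow=16 Ironridge=20 → close Elkhorn (overflow 14)
  21÷2 = 10 each, +1 to first 1
Round 4: Fernhollow=27 Ironridge=30 → close Ironridge (overflow 23)
  30÷1 = 30 each, +1 to first 0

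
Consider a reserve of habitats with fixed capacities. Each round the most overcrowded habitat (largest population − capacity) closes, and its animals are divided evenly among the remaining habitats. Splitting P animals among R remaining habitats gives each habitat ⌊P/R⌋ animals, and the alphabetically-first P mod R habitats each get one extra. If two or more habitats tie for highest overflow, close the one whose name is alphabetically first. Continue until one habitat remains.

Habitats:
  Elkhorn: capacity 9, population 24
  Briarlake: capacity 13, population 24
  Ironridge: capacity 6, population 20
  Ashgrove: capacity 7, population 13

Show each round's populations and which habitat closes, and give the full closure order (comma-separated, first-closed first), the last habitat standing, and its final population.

Closure order: Elkhorn, Ironridge, Briarlake
Last habitat: Ashgrove with 81 animals

Round 1: Ashgrove=13 Briarlake=24 Elkhorn=24 Ironridge=20 → close Elkhorn (overflow 15)
  24÷3 = 8 each, +1 to first 0
Round 2: Ashgrove=21 Briarlake=32 Ironridge=28 → close Ironridge (overflow 22)
  28÷2 = 14 each, +1 to first 0
Round 3: Ashgrove=35 Briarlake=46 → close Briarlake (overflow 33)
  46÷1 = 46 each, +1 to first 0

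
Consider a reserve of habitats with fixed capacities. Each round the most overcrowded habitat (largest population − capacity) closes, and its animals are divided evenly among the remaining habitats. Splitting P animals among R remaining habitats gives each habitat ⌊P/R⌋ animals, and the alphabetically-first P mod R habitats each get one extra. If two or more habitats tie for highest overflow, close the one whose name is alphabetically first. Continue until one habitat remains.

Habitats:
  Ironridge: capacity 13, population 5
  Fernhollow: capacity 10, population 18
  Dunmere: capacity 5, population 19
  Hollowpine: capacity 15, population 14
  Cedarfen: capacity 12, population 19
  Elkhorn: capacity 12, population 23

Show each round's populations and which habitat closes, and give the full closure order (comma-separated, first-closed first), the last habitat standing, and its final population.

Round 1: Cedarfen=19 Dunmere=19 Elkhorn=23 Fernhollow=18 Hollowpine=14 Ironridge=5 → close Dunmere (overflow 14)
  19÷5 = 3 each, +1 to first 4
Round 2: Cedarfen=23 Elkhorn=27 Fernhollow=22 Hollowpine=18 Ironridge=8 → close Elkhorn (overflow 15)
  27÷4 = 6 each, +1 to first 3
Round 3: Cedarfen=30 Fernhollow=29 Hollowpine=25 Ironridge=14 → close Fernhollow (overflow 19)
  29÷3 = 9 each, +1 to first 2
Round 4: Cedarfen=40 Hollowpine=35 Ironridge=23 → close Cedarfen (overflow 28)
  40÷2 = 20 each, +1 to first 0
Round 5: Hollowpine=55 Ironridge=43 → close Hollowpine (overflow 40)
  55÷1 = 55 each, +1 to first 0

Closure order: Dunmere, Elkhorn, Fernhollow, Cedarfen, Hollowpine
Last habitat: Ironridge with 98 animals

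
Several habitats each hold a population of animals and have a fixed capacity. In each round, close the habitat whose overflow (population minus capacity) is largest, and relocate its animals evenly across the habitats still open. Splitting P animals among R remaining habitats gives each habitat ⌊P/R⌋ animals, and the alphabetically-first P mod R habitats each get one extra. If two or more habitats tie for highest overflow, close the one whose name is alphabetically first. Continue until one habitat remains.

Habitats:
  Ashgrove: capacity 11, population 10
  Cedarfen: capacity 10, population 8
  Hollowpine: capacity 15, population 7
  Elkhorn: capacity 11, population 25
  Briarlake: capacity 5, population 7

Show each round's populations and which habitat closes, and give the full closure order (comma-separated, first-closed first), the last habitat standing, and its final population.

Closure order: Elkhorn, Briarlake, Ashgrove, Cedarfen
Last habitat: Hollowpine with 57 animals

Round 1: Ashgrove=10 Briarlake=7 Cedarfen=8 Elkhorn=25 Hollowpine=7 → close Elkhorn (overflow 14)
  25÷4 = 6 each, +1 to first 1
Round 2: Ashgrove=17 Briarlake=13 Cedarfen=14 Hollowpine=13 → close Briarlake (overflow 8)
  13÷3 = 4 each, +1 to first 1
Round 3: Ashgrove=22 Cedarfen=18 Hollowpine=17 → close Ashgrove (overflow 11)
  22÷2 = 11 each, +1 to first 0
Round 4: Cedarfen=29 Hollowpine=28 → close Cedarfen (overflow 19)
  29÷1 = 29 each, +1 to first 0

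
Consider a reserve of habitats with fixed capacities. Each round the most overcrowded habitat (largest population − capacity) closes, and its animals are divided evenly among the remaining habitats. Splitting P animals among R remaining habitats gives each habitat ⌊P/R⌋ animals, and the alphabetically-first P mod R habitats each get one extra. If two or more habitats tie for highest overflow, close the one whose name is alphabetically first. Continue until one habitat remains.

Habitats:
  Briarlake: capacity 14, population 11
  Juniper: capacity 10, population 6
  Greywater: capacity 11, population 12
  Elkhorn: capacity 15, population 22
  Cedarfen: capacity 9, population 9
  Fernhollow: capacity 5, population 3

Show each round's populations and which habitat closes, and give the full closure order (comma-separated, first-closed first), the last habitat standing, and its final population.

Closure order: Elkhorn, Cedarfen, Greywater, Briarlake, Fernhollow
Last habitat: Juniper with 63 animals

Round 1: Briarlake=11 Cedarfen=9 Elkhorn=22 Fernhollow=3 Greywater=12 Juniper=6 → close Elkhorn (overflow 7)
  22÷5 = 4 each, +1 to first 2
Round 2: Briarlake=16 Cedarfen=14 Fernhollow=7 Greywater=16 Juniper=10 → close Cedarfen (overflow 5)
  14÷4 = 3 each, +1 to first 2
Round 3: Briarlake=20 Fernhollow=11 Greywater=19 Juniper=13 → close Greywater (overflow 8)
  19÷3 = 6 each, +1 to first 1
Round 4: Briarlake=27 Fernhollow=17 Juniper=19 → close Briarlake (overflow 13)
  27÷2 = 13 each, +1 to first 1
Round 5: Fernhollow=31 Juniper=32 → close Fernhollow (overflow 26)
  31÷1 = 31 each, +1 to first 0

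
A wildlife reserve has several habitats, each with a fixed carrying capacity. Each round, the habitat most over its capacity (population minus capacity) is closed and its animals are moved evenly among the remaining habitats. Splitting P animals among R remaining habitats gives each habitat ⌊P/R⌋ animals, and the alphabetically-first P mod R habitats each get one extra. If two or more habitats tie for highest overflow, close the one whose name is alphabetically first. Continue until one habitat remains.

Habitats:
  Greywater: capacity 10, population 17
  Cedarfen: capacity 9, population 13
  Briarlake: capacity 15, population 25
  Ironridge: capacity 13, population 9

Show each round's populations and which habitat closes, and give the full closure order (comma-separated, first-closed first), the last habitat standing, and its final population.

Round 1: Briarlake=25 Cedarfen=13 Greywater=17 Ironridge=9 → close Briarlake (overflow 10)
  25÷3 = 8 each, +1 to first 1
Round 2: Cedarfen=22 Greywater=25 Ironridge=17 → close Greywater (overflow 15)
  25÷2 = 12 each, +1 to first 1
Round 3: Cedarfen=35 Ironridge=29 → close Cedarfen (overflow 26)
  35÷1 = 35 each, +1 to first 0

Closure order: Briarlake, Greywater, Cedarfen
Last habitat: Ironridge with 64 animals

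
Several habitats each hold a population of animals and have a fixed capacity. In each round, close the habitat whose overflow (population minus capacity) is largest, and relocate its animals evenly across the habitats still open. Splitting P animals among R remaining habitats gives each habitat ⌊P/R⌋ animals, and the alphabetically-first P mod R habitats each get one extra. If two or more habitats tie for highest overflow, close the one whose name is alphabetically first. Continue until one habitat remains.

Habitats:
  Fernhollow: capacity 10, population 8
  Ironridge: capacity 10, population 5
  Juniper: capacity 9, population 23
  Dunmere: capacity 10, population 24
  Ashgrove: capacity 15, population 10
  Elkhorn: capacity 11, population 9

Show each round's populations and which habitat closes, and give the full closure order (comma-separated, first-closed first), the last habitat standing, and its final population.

Closure order: Dunmere, Juniper, Elkhorn, Fernhollow, Ashgrove
Last habitat: Ironridge with 79 animals

Round 1: Ashgrove=10 Dunmere=24 Elkhorn=9 Fernhollow=8 Ironridge=5 Juniper=23 → close Dunmere (overflow 14)
  24÷5 = 4 each, +1 to first 4
Round 2: Ashgrove=15 Elkhorn=14 Fernhollow=13 Ironridge=10 Juniper=27 → close Juniper (overflow 18)
  27÷4 = 6 each, +1 to first 3
Round 3: Ashgrove=22 Elkhorn=21 Fernhollow=20 Ironridge=16 → close Elkhorn (overflow 10)
  21÷3 = 7 each, +1 to first 0
Round 4: Ashgrove=29 Fernhollow=27 Ironridge=23 → close Fernhollow (overflow 17)
  27÷2 = 13 each, +1 to first 1
Round 5: Ashgrove=43 Ironridge=36 → close Ashgrove (overflow 28)
  43÷1 = 43 each, +1 to first 0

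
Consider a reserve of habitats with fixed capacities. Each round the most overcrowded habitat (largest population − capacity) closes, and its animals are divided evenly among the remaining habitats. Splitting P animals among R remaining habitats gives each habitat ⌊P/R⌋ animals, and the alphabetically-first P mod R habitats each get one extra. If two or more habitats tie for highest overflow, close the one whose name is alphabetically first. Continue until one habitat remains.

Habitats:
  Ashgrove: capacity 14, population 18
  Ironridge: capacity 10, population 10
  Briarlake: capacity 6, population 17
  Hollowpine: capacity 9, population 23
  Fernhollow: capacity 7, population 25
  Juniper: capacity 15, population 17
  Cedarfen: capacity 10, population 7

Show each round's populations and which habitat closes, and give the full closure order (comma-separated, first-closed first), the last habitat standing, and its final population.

Closure order: Fernhollow, Hollowpine, Briarlake, Ashgrove, Juniper, Ironridge
Last habitat: Cedarfen with 117 animals

Round 1: Ashgrove=18 Briarlake=17 Cedarfen=7 Fernhollow=25 Hollowpine=23 Ironridge=10 Juniper=17 → close Fernhollow (overflow 18)
  25÷6 = 4 each, +1 to first 1
Round 2: Ashgrove=23 Briarlake=21 Cedarfen=11 Hollowpine=27 Ironridge=14 Juniper=21 → close Hollowpine (overflow 18)
  27÷5 = 5 each, +1 to first 2
Round 3: Ashgrove=29 Briarlake=27 Cedarfen=16 Ironridge=19 Juniper=26 → close Briarlake (overflow 21)
  27÷4 = 6 each, +1 to first 3
Round 4: Ashgrove=36 Cedarfen=23 Ironridge=26 Juniper=32 → close Ashgrove (overflow 22)
  36÷3 = 12 each, +1 to first 0
Round 5: Cedarfen=35 Ironridge=38 Juniper=44 → close Juniper (overflow 29)
  44÷2 = 22 each, +1 to first 0
Round 6: Cedarfen=57 Ironridge=60 → close Ironridge (overflow 50)
  60÷1 = 60 each, +1 to first 0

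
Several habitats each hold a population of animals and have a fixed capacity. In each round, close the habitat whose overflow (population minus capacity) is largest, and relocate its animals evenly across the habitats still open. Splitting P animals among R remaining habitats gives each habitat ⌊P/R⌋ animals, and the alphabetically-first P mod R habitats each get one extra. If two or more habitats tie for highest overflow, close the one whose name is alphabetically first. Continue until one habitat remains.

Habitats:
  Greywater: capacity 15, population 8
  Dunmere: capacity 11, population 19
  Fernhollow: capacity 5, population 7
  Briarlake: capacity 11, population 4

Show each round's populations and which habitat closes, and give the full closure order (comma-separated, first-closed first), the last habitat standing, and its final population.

Round 1: Briarlake=4 Dunmere=19 Fernhollow=7 Greywater=8 → close Dunmere (overflow 8)
  19÷3 = 6 each, +1 to first 1
Round 2: Briarlake=11 Fernhollow=13 Greywater=14 → close Fernhollow (overflow 8)
  13÷2 = 6 each, +1 to first 1
Round 3: Briarlake=18 Greywater=20 → close Briarlake (overflow 7)
  18÷1 = 18 each, +1 to first 0

Closure order: Dunmere, Fernhollow, Briarlake
Last habitat: Greywater with 38 animals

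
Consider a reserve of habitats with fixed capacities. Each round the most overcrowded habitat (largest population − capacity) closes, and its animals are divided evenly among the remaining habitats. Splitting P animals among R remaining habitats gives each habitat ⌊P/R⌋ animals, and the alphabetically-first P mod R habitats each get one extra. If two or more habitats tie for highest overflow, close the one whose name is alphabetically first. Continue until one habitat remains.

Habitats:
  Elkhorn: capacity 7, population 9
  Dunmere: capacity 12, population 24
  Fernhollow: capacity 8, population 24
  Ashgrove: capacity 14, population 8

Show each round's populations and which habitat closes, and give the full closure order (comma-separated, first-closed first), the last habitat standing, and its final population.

Closure order: Fernhollow, Dunmere, Elkhorn
Last habitat: Ashgrove with 65 animals

Round 1: Ashgrove=8 Dunmere=24 Elkhorn=9 Fernhollow=24 → close Fernhollow (overflow 16)
  24÷3 = 8 each, +1 to first 0
Round 2: Ashgrove=16 Dunmere=32 Elkhorn=17 → close Dunmere (overflow 20)
  32÷2 = 16 each, +1 to first 0
Round 3: Ashgrove=32 Elkhorn=33 → close Elkhorn (overflow 26)
  33÷1 = 33 each, +1 to first 0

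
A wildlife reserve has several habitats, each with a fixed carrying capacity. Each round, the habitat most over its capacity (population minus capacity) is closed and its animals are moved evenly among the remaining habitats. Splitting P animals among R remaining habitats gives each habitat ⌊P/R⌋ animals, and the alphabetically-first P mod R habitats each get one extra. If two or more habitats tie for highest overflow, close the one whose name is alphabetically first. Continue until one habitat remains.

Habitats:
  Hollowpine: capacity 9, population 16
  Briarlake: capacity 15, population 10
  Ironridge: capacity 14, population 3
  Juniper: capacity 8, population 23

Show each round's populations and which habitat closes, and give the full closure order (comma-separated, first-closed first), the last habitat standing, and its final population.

Round 1: Briarlake=10 Hollowpine=16 Ironridge=3 Juniper=23 → close Juniper (overflow 15)
  23÷3 = 7 each, +1 to first 2
Round 2: Briarlake=18 Hollowpine=24 Ironridge=10 → close Hollowpine (overflow 15)
  24÷2 = 12 each, +1 to first 0
Round 3: Briarlake=30 Ironridge=22 → close Briarlake (overflow 15)
  30÷1 = 30 each, +1 to first 0

Closure order: Juniper, Hollowpine, Briarlake
Last habitat: Ironridge with 52 animals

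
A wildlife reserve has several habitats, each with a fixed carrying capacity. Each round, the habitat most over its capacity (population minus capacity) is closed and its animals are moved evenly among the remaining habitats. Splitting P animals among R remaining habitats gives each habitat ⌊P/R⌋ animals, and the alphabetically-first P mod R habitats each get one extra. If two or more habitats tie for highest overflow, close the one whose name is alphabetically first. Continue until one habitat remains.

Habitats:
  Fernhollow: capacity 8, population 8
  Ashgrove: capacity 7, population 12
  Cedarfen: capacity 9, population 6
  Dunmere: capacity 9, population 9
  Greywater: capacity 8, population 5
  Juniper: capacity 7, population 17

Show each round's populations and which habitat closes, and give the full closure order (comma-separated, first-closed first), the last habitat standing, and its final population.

Round 1: Ashgrove=12 Cedarfen=6 Dunmere=9 Fernhollow=8 Greywater=5 Juniper=17 → close Juniper (overflow 10)
  17÷5 = 3 each, +1 to first 2
Round 2: Ashgrove=16 Cedarfen=10 Dunmere=12 Fernhollow=11 Greywater=8 → close Ashgrove (overflow 9)
  16÷4 = 4 each, +1 to first 0
Round 3: Cedarfen=14 Dunmere=16 Fernhollow=15 Greywater=12 → close Dunmere (overflow 7)
  16÷3 = 5 each, +1 to first 1
Round 4: Cedarfen=20 Fernhollow=20 Greywater=17 → close Fernhollow (overflow 12)
  20÷2 = 10 each, +1 to first 0
Round 5: Cedarfen=30 Greywater=27 → close Cedarfen (overflow 21)
  30÷1 = 30 each, +1 to first 0

Closure order: Juniper, Ashgrove, Dunmere, Fernhollow, Cedarfen
Last habitat: Greywater with 57 animals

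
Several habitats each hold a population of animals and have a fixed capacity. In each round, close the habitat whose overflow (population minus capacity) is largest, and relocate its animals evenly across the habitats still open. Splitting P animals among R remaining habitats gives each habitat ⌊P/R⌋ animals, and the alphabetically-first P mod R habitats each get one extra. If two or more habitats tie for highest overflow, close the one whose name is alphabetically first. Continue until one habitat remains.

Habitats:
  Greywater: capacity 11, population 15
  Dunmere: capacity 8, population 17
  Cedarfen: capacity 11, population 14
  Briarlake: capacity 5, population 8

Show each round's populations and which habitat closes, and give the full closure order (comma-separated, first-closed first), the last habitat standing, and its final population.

Closure order: Dunmere, Briarlake, Cedarfen
Last habitat: Greywater with 54 animals

Round 1: Briarlake=8 Cedarfen=14 Dunmere=17 Greywater=15 → close Dunmere (overflow 9)
  17÷3 = 5 each, +1 to first 2
Round 2: Briarlake=14 Cedarfen=20 Greywater=20 → close Briarlake (overflow 9)
  14÷2 = 7 each, +1 to first 0
Round 3: Cedarfen=27 Greywater=27 → close Cedarfen (overflow 16)
  27÷1 = 27 each, +1 to first 0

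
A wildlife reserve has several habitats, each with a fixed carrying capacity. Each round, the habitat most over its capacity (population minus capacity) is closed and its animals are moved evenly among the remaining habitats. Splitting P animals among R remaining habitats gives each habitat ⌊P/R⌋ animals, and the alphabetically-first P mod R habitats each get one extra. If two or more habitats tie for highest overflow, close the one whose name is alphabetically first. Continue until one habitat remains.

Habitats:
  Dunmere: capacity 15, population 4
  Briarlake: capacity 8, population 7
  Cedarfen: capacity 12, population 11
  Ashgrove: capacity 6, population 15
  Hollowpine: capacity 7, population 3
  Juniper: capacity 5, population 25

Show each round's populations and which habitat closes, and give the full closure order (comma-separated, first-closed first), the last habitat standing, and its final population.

Round 1: Ashgrove=15 Briarlake=7 Cedarfen=11 Dunmere=4 Hollowpine=3 Juniper=25 → close Juniper (overflow 20)
  25÷5 = 5 each, +1 to first 0
Round 2: Ashgrove=20 Briarlake=12 Cedarfen=16 Dunmere=9 Hollowpine=8 → close Ashgrove (overflow 14)
  20÷4 = 5 each, +1 to first 0
Round 3: Briarlake=17 Cedarfen=21 Dunmere=14 Hollowpine=13 → close Briarlake (overflow 9)
  17÷3 = 5 each, +1 to first 2
Round 4: Cedarfen=27 Dunmere=20 Hollowpine=18 → close Cedarfen (overflow 15)
  27÷2 = 13 each, +1 to first 1
Round 5: Dunmere=34 Hollowpine=31 → close Hollowpine (overflow 24)
  31÷1 = 31 each, +1 to first 0

Closure order: Juniper, Ashgrove, Briarlake, Cedarfen, Hollowpine
Last habitat: Dunmere with 65 animals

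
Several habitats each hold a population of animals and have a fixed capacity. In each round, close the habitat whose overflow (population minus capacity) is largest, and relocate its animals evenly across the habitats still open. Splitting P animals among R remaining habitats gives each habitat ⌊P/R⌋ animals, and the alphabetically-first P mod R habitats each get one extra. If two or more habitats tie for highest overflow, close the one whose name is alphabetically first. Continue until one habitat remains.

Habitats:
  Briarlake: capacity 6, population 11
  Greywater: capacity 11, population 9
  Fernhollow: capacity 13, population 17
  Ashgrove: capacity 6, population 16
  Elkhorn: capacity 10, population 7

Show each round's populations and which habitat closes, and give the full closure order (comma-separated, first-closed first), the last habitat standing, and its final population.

Closure order: Ashgrove, Briarlake, Fernhollow, Greywater
Last habitat: Elkhorn with 60 animals

Round 1: Ashgrove=16 Briarlake=11 Elkhorn=7 Fernhollow=17 Greywater=9 → close Ashgrove (overflow 10)
  16÷4 = 4 each, +1 to first 0
Round 2: Briarlake=15 Elkhorn=11 Fernhollow=21 Greywater=13 → close Briarlake (overflow 9)
  15÷3 = 5 each, +1 to first 0
Round 3: Elkhorn=16 Fernhollow=26 Greywater=18 → close Fernhollow (overflow 13)
  26÷2 = 13 each, +1 to first 0
Round 4: Elkhorn=29 Greywater=31 → close Greywater (overflow 20)
  31÷1 = 31 each, +1 to first 0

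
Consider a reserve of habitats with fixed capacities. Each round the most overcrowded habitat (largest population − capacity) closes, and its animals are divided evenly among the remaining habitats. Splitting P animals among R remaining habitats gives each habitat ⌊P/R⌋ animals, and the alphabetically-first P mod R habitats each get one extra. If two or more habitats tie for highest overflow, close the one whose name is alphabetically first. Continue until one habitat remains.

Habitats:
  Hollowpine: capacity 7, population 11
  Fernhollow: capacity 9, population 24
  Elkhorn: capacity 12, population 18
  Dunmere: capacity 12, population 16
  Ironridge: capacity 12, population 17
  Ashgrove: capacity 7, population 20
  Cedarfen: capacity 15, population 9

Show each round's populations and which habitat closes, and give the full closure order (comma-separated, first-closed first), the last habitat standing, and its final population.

Round 1: Ashgrove=20 Cedarfen=9 Dunmere=16 Elkhorn=18 Fernhollow=24 Hollowpine=11 Ironridge=17 → close Fernhollow (overflow 15)
  24÷6 = 4 each, +1 to first 0
Round 2: Ashgrove=24 Cedarfen=13 Dunmere=20 Elkhorn=22 Hollowpine=15 Ironridge=21 → close Ashgrove (overflow 17)
  24÷5 = 4 each, +1 to first 4
Round 3: Cedarfen=18 Dunmere=25 Elkhorn=27 Hollowpine=20 Ironridge=25 → close Elkhorn (overflow 15)
  27÷4 = 6 each, +1 to first 3
Round 4: Cedarfen=25 Dunmere=32 Hollowpine=27 Ironridge=31 → close Dunmere (overflow 20)
  32÷3 = 10 each, +1 to first 2
Round 5: Cedarfen=36 Hollowpine=38 Ironridge=41 → close Hollowpine (overflow 31)
  38÷2 = 19 each, +1 to first 0
Round 6: Cedarfen=55 Ironridge=60 → close Ironridge (overflow 48)
  60÷1 = 60 each, +1 to first 0

Closure order: Fernhollow, Ashgrove, Elkhorn, Dunmere, Hollowpine, Ironridge
Last habitat: Cedarfen with 115 animals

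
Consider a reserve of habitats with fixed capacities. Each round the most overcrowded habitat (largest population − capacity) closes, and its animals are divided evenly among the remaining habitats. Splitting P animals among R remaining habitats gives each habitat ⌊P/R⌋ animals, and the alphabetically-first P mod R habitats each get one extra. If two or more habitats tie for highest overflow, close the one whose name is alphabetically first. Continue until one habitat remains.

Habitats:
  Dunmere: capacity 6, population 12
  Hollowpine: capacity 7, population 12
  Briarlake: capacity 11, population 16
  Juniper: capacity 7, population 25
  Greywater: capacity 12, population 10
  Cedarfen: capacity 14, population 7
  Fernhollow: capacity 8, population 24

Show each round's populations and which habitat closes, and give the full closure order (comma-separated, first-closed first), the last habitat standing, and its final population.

Round 1: Briarlake=16 Cedarfen=7 Dunmere=12 Fernhollow=24 Greywater=10 Hollowpine=12 Juniper=25 → close Juniper (overflow 18)
  25÷6 = 4 each, +1 to first 1
Round 2: Briarlake=21 Cedarfen=11 Dunmere=16 Fernhollow=28 Greywater=14 Hollowpine=16 → close Fernhollow (overflow 20)
  28÷5 = 5 each, +1 to first 3
Round 3: Briarlake=27 Cedarfen=17 Dunmere=22 Greywater=19 Hollowpine=21 → close Briarlake (overflow 16)
  27÷4 = 6 each, +1 to first 3
Round 4: Cedarfen=24 Dunmere=29 Greywater=26 Hollowpine=27 → close Dunmere (overflow 23)
  29÷3 = 9 each, +1 to first 2
Round 5: Cedarfen=34 Greywater=36 Hollowpine=36 → close Hollowpine (overflow 29)
  36÷2 = 18 each, +1 to first 0
Round 6: Cedarfen=52 Greywater=54 → close Greywater (overflow 42)
  54÷1 = 54 each, +1 to first 0

Closure order: Juniper, Fernhollow, Briarlake, Dunmere, Hollowpine, Greywater
Last habitat: Cedarfen with 106 animals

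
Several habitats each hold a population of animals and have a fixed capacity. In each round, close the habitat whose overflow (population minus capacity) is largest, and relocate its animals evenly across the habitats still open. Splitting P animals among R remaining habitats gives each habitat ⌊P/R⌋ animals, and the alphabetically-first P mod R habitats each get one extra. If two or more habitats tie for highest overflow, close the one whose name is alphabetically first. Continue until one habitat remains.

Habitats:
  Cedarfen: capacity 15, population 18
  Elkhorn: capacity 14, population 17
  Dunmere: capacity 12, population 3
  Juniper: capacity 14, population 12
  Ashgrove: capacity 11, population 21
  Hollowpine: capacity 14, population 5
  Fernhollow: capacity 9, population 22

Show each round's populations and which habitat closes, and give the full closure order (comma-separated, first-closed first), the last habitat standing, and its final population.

Closure order: Fernhollow, Ashgrove, Cedarfen, Elkhorn, Juniper, Dunmere
Last habitat: Hollowpine with 98 animals

Round 1: Ashgrove=21 Cedarfen=18 Dunmere=3 Elkhorn=17 Fernhollow=22 Hollowpine=5 Juniper=12 → close Fernhollow (overflow 13)
  22÷6 = 3 each, +1 to first 4
Round 2: Ashgrove=25 Cedarfen=22 Dunmere=7 Elkhorn=21 Hollowpine=8 Juniper=15 → close Ashgrove (overflow 14)
  25÷5 = 5 each, +1 to first 0
Round 3: Cedarfen=27 Dunmere=12 Elkhorn=26 Hollowpine=13 Juniper=20 → close Cedarfen (overflow 12)
  27÷4 = 6 each, +1 to first 3
Round 4: Dunmere=19 Elkhorn=33 Hollowpine=20 Juniper=26 → close Elkhorn (overflow 19)
  33÷3 = 11 each, +1 to first 0
Round 5: Dunmere=30 Hollowpine=31 Juniper=37 → close Juniper (overflow 23)
  37÷2 = 18 each, +1 to first 1
Round 6: Dunmere=49 Hollowpine=49 → close Dunmere (overflow 37)
  49÷1 = 49 each, +1 to first 0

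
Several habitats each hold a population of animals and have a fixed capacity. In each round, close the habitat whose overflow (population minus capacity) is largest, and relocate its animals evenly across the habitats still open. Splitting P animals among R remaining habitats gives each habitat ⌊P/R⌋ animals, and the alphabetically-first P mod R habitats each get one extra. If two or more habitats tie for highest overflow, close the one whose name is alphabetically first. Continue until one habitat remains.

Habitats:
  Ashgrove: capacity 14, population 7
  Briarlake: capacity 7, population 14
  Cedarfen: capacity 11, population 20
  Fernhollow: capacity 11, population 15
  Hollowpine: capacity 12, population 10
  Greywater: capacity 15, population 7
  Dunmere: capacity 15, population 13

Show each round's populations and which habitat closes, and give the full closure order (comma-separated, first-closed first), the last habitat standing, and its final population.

Closure order: Cedarfen, Briarlake, Fernhollow, Dunmere, Hollowpine, Ashgrove
Last habitat: Greywater with 86 animals

Round 1: Ashgrove=7 Briarlake=14 Cedarfen=20 Dunmere=13 Fernhollow=15 Greywater=7 Hollowpine=10 → close Cedarfen (overflow 9)
  20÷6 = 3 each, +1 to first 2
Round 2: Ashgrove=11 Briarlake=18 Dunmere=16 Fernhollow=18 Greywater=10 Hollowpine=13 → close Briarlake (overflow 11)
  18÷5 = 3 each, +1 to first 3
Round 3: Ashgrove=15 Dunmere=20 Fernhollow=22 Greywater=13 Hollowpine=16 → close Fernhollow (overflow 11)
  22÷4 = 5 each, +1 to first 2
Round 4: Ashgrove=21 Dunmere=26 Greywater=18 Hollowpine=21 → close Dunmere (overflow 11)
  26÷3 = 8 each, +1 to first 2
Round 5: Ashgrove=30 Greywater=27 Hollowpine=29 → close Hollowpine (overflow 17)
  29÷2 = 14 each, +1 to first 1
Round 6: Ashgrove=45 Greywater=41 → close Ashgrove (overflow 31)
  45÷1 = 45 each, +1 to first 0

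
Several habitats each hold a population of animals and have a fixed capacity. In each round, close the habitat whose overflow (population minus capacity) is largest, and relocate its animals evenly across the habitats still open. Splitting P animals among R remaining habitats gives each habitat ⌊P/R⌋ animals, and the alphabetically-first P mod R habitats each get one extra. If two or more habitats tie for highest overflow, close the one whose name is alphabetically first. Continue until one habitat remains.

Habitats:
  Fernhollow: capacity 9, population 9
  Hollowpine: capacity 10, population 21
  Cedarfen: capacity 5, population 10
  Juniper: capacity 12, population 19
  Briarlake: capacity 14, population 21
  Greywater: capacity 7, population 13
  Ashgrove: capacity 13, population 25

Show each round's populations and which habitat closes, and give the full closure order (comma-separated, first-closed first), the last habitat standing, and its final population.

Closure order: Ashgrove, Hollowpine, Briarlake, Greywater, Juniper, Cedarfen
Last habitat: Fernhollow with 118 animals

Round 1: Ashgrove=25 Briarlake=21 Cedarfen=10 Fernhollow=9 Greywater=13 Hollowpine=21 Juniper=19 → close Ashgrove (overflow 12)
  25÷6 = 4 each, +1 to first 1
Round 2: Briarlake=26 Cedarfen=14 Fernhollow=13 Greywater=17 Hollowpine=25 Juniper=23 → close Hollowpine (overflow 15)
  25÷5 = 5 each, +1 to first 0
Round 3: Briarlake=31 Cedarfen=19 Fernhollow=18 Greywater=22 Juniper=28 → close Briarlake (overflow 17)
  31÷4 = 7 each, +1 to first 3
Round 4: Cedarfen=27 Fernhollow=26 Greywater=30 Juniper=35 → close Greywater (overflow 23)
  30÷3 = 10 each, +1 to first 0
Round 5: Cedarfen=37 Fernhollow=36 Juniper=45 → close Juniper (overflow 33)
  45÷2 = 22 each, +1 to first 1
Round 6: Cedarfen=60 Fernhollow=58 → close Cedarfen (overflow 55)
  60÷1 = 60 each, +1 to first 0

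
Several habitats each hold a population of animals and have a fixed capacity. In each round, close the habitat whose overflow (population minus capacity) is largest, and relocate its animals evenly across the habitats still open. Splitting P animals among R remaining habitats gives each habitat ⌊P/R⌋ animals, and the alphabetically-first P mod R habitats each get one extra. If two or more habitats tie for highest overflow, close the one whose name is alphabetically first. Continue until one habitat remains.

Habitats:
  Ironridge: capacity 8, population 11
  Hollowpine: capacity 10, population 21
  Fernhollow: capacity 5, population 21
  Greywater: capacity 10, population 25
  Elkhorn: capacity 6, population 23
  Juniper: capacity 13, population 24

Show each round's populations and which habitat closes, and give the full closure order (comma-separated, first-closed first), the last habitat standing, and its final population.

Round 1: Elkhorn=23 Fernhollow=21 Greywater=25 Hollowpine=21 Ironridge=11 Juniper=24 → close Elkhorn (overflow 17)
  23÷5 = 4 each, +1 to first 3
Round 2: Fernhollow=26 Greywater=30 Hollowpine=26 Ironridge=15 Juniper=28 → close Fernhollow (overflow 21)
  26÷4 = 6 each, +1 to first 2
Round 3: Greywater=37 Hollowpine=33 Ironridge=21 Juniper=34 → close Greywater (overflow 27)
  37÷3 = 12 each, +1 to first 1
Round 4: Hollowpine=46 Ironridge=33 Juniper=46 → close Hollowpine (overflow 36)
  46÷2 = 23 each, +1 to first 0
Round 5: Ironridge=56 Juniper=69 → close Juniper (overflow 56)
  69÷1 = 69 each, +1 to first 0

Closure order: Elkhorn, Fernhollow, Greywater, Hollowpine, Juniper
Last habitat: Ironridge with 125 animals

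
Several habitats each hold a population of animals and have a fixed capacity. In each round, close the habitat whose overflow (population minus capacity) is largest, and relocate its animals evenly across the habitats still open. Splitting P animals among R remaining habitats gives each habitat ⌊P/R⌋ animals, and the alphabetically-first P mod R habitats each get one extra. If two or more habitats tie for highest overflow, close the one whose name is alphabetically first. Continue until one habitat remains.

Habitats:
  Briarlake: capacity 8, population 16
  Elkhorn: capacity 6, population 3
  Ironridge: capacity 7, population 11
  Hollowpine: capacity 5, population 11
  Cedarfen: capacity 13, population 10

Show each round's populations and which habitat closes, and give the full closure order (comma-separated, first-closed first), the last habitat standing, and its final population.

Closure order: Briarlake, Hollowpine, Ironridge, Cedarfen
Last habitat: Elkhorn with 51 animals

Round 1: Briarlake=16 Cedarfen=10 Elkhorn=3 Hollowpine=11 Ironridge=11 → close Briarlake (overflow 8)
  16÷4 = 4 each, +1 to first 0
Round 2: Cedarfen=14 Elkhorn=7 Hollowpine=15 Ironridge=15 → close Hollowpine (overflow 10)
  15÷3 = 5 each, +1 to first 0
Round 3: Cedarfen=19 Elkhorn=12 Ironridge=20 → close Ironridge (overflow 13)
  20÷2 = 10 each, +1 to first 0
Round 4: Cedarfen=29 Elkhorn=22 → close Cedarfen (overflow 16)
  29÷1 = 29 each, +1 to first 0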